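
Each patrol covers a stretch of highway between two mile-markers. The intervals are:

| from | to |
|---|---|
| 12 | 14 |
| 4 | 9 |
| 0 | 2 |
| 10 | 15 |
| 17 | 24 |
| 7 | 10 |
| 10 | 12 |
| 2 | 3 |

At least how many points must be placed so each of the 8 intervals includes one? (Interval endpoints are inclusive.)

By right end: [0,2]  [2,3]  [4,9]  [7,10]  [10,12]  [12,14]  [10,15]  [17,24]
[0,2] uncovered → point at 2; [4,9] uncovered → point at 9; [10,12] uncovered → point at 12; [17,24] uncovered → point at 24.
Points: 2, 9, 12, 24 (4 total).

4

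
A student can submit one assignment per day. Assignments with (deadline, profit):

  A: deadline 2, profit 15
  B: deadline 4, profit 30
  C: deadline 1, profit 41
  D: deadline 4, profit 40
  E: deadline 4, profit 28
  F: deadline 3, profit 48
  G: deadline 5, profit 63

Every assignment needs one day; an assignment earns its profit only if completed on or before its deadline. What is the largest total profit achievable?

Profit order: G=63 F=48 C=41 D=40 B=30 E=28 A=15
Assign: G→slot 5, F→slot 3, C→slot 1, D→slot 4, B→slot 2, E skipped, A skipped.
Slots: [1:C] [2:B] [3:F] [4:D] [5:G]
Profit = 41 + 30 + 48 + 40 + 63 = 222

222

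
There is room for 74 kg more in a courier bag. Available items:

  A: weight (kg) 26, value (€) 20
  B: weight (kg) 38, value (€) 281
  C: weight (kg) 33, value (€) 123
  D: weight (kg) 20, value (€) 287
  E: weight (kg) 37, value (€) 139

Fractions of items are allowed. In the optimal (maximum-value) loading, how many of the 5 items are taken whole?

2

Greedy by value/weight ratio, highest first.
Ratios (sorted): D 14.35, B 7.39, E 3.76, C 3.73, A 0.77
take D (20 @ 287); take B (38 @ 281); take 16/37 of E → 60.11. Capacity used 74/74.
2 item(s) taken whole; one partial (take 16/37 of E).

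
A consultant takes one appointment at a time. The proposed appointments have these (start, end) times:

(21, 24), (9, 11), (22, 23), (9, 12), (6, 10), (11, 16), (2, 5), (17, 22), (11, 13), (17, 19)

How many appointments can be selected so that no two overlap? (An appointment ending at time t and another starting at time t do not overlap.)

By end time: (2,5), (6,10), (9,11), (9,12), (11,13), (11,16), (17,19), (17,22), (22,23), (21,24).
Pick (2,5); next start ≥ 5 → (6,10); next start ≥ 10 → (11,13); next start ≥ 13 → (17,19); next start ≥ 19 → (22,23).
Selected 5 appointments.

5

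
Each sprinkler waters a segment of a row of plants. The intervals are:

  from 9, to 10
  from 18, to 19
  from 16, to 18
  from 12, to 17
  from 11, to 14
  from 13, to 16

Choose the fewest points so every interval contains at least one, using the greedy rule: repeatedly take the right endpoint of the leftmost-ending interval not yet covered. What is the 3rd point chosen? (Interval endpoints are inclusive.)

Sort by right endpoint; whenever an interval is uncovered, place a point at its right end.
Sorted: [9,10] [11,14] [13,16] [12,17] [16,18] [18,19]
{[9,10]} hit by 10; {[11,14],[13,16],[12,17]} hit by 14; {[16,18],[18,19]} hit by 18.
Points: 10, 14, 18 (3 total).

18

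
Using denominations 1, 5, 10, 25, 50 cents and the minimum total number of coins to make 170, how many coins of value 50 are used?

170 − 3×50→20 − 2×10→0
Count of 50: 3

3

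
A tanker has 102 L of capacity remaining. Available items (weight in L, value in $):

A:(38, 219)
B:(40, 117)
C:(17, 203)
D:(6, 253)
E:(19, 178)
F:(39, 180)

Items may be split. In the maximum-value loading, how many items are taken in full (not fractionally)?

4

Greedy by value/weight ratio, highest first.
Order: D (253/6=42.17) > C (203/17=11.94) > E (178/19=9.37) > A (219/38=5.76) > F (180/39=4.62) > B (117/40=2.92)
Fill: take D (6 @ 253) → take C (17 @ 203) → take E (19 @ 178) → take A (38 @ 219) → take 22/39 of F → 101.54; 102/102 used.
4 item(s) taken whole; one partial (take 22/39 of F).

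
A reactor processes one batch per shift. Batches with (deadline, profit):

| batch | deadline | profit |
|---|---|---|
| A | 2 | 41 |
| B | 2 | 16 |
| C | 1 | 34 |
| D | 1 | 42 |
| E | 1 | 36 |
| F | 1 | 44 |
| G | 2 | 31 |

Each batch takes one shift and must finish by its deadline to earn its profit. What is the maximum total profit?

85

By profit: F(d1,44), D(d1,42), A(d2,41), E(d1,36), C(d1,34), G(d2,31), B(d2,16)
F→slot 1; D skipped; A→slot 2; E skipped; C skipped; G skipped; B skipped.
Profit = 44 + 41 = 85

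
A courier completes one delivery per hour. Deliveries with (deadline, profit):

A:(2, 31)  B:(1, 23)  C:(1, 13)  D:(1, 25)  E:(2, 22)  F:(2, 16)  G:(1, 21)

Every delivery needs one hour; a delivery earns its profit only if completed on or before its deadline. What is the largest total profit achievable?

56

By profit: A(d2,31), D(d1,25), B(d1,23), E(d2,22), G(d1,21), F(d2,16), C(d1,13)
A→slot 2; D→slot 1; B skipped; E skipped; G skipped; F skipped; C skipped.
Profit = 25 + 31 = 56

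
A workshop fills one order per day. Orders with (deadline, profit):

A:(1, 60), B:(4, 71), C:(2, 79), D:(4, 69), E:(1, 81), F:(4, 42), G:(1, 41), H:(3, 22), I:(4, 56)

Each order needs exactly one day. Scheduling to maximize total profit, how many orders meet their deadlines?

4

Profit order: E=81 C=79 B=71 D=69 A=60 I=56 F=42 G=41 H=22
Assign: E→slot 1, C→slot 2, B→slot 4, D→slot 3, A skipped, I skipped, F skipped, G skipped, H skipped.
Slots: [1:E] [2:C] [3:D] [4:B]
4 of 9 scheduled.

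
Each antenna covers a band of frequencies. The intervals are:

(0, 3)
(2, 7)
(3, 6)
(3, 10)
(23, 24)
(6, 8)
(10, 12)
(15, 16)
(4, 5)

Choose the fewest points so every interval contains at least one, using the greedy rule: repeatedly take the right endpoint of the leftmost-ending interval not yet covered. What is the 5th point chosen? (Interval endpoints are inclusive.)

Sort by right endpoint; whenever an interval is uncovered, place a point at its right end.
By right end: [0,3]  [4,5]  [3,6]  [2,7]  [6,8]  [3,10]  [10,12]  [15,16]  [23,24]
[0,3] uncovered → point at 3; [4,5] uncovered → point at 5; [6,8] uncovered → point at 8; [10,12] uncovered → point at 12; [15,16] uncovered → point at 16; [23,24] uncovered → point at 24.
Points: 3, 5, 8, 12, 16, 24 (6 total).

16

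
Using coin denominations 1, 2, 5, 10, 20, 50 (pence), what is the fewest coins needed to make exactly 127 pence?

5

127 = 2×50 + 1×20 + 1×5 + 1×2
Total coins = 2 + 1 + 1 + 1 = 5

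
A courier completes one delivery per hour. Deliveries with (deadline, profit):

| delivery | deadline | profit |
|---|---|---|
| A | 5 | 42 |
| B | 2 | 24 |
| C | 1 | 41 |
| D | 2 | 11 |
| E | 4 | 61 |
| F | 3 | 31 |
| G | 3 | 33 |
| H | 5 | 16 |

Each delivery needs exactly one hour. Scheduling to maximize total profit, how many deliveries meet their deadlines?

By profit: E(d4,61), A(d5,42), C(d1,41), G(d3,33), F(d3,31), B(d2,24), H(d5,16), D(d2,11)
E→slot 4; A→slot 5; C→slot 1; G→slot 3; F→slot 2; B skipped; H skipped; D skipped.
5 of 8 scheduled.

5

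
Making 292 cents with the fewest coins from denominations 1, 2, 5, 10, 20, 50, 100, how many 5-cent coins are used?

0

Greedy: take as many of the largest coin as possible, then repeat with the remainder.
292 = 2×100 + 1×50 + 2×20 + 1×2
Count of 5: 0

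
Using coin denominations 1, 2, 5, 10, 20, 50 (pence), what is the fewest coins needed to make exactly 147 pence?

6

Greedy: take as many of the largest coin as possible, then repeat with the remainder.
147 = 2×50 + 2×20 + 1×5 + 1×2
Total coins = 2 + 2 + 1 + 1 = 6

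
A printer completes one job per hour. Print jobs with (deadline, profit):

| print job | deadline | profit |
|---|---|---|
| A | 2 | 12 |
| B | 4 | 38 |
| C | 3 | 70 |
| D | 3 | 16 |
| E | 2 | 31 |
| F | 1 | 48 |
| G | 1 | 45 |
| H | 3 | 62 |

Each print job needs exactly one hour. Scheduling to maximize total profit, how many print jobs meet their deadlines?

By profit: C(d3,70), H(d3,62), F(d1,48), G(d1,45), B(d4,38), E(d2,31), D(d3,16), A(d2,12)
C→slot 3; H→slot 2; F→slot 1; G skipped; B→slot 4; E skipped; D skipped; A skipped.
4 of 8 scheduled.

4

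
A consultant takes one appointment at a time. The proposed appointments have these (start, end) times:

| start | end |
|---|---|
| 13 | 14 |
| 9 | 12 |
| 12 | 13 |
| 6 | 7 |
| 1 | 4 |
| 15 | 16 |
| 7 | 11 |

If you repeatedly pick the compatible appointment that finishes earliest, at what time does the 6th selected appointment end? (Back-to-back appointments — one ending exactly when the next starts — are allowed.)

16

By end time: (1,4), (6,7), (7,11), (9,12), (12,13), (13,14), (15,16).
Pick (1,4); next start ≥ 4 → (6,7); next start ≥ 7 → (7,11); next start ≥ 11 → (12,13); next start ≥ 13 → (13,14); next start ≥ 14 → (15,16).
Selected: (1,4) (6,7) (7,11) (12,13) (13,14) (15,16)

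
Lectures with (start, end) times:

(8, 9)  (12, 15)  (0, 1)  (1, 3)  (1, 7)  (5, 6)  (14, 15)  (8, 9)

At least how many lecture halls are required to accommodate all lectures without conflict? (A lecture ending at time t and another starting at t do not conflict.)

2

The answer is the maximum number of intervals overlapping at any instant.
Events (time:±→running): 0:+→1 1:-→0 1:+→1 1:+→2 … peak 2.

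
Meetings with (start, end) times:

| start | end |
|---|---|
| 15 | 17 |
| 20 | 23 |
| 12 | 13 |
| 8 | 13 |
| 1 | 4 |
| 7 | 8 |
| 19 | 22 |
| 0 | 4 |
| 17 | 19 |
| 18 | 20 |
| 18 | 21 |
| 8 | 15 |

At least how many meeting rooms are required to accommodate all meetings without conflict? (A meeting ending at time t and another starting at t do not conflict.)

3

starts: [0, 1, 7, 8, 8, 12, 15, 17, 18, 18, 19, 20]
ends:   [4, 4, 8, 13, 13, 15, 17, 19, 20, 21, 22, 23]
s0→1 s1→2 e4→1 e4→0 s7→1 e8→0 s8→1 s8→2 s12→3  — peak 3.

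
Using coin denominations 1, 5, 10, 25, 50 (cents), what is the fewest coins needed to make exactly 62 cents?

4

62 = 1×50 + 1×10 + 2×1
Total coins = 1 + 1 + 2 = 4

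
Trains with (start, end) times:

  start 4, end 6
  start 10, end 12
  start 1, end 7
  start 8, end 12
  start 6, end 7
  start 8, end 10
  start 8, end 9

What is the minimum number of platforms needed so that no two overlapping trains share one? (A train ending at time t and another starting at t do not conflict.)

The answer is the maximum number of intervals overlapping at any instant.
Events (time:±→running): 1:+→1 4:+→2 6:-→1 6:+→2 7:-→1 7:-→0 8:+→1 8:+→2 8:+→3 … peak 3.

3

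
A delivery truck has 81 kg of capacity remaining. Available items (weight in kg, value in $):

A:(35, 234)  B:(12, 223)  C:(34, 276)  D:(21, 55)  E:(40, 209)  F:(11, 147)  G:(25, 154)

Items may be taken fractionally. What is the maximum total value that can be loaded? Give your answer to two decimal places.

Ratios (sorted): B 18.58, F 13.36, C 8.12, A 6.69, G 6.16, E 5.22, D 2.62
take B (12 @ 223); take F (11 @ 147); take C (34 @ 276); take 24/35 of A → 160.46. Capacity used 81/81.
Total value = 806.46

806.46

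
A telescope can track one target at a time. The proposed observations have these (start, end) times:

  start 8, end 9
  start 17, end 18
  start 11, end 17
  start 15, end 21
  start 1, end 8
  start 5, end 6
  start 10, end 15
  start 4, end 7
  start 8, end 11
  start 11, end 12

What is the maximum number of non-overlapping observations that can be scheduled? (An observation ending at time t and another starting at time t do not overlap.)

4

Order by finish time; keep every interval that doesn't clash with the previous kept one.
By end time: (5,6), (4,7), (1,8), (8,9), (8,11), (11,12), (10,15), (11,17), (17,18), (15,21).
Pick (5,6); next start ≥ 6 → (8,9); next start ≥ 9 → (11,12); next start ≥ 12 → (17,18).
Selected 4 observations.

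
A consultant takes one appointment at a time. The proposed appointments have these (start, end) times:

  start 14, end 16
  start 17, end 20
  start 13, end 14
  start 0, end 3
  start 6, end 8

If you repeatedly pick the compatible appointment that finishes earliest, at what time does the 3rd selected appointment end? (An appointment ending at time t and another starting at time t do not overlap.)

Sorted by end: (0,3)  (6,8)  (13,14)  (14,16)  (17,20)
take (0,3); take (6,8); take (13,14); take (14,16); take (17,20).
Selected: (0,3) (6,8) (13,14) (14,16) (17,20)

14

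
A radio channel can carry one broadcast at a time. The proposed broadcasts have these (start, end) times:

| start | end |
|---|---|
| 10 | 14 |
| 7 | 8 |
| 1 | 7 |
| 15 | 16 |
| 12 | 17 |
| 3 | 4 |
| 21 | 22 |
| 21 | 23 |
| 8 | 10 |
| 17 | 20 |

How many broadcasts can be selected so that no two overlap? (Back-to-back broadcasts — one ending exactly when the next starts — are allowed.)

7

Greedy by earliest finish: after sorting by end time, pick each interval compatible with the last pick.
By end time: (3,4), (1,7), (7,8), (8,10), (10,14), (15,16), (12,17), (17,20), (21,22), (21,23).
Pick (3,4); next start ≥ 4 → (7,8); next start ≥ 8 → (8,10); next start ≥ 10 → (10,14); next start ≥ 14 → (15,16); next start ≥ 16 → (17,20); next start ≥ 20 → (21,22).
Selected 7 broadcasts.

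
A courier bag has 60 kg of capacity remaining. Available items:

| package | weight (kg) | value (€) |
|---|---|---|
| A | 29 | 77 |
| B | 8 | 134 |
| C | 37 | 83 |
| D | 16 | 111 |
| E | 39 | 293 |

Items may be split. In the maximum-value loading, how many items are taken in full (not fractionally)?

2

Ratios (sorted): B 16.75, E 7.51, D 6.94, A 2.66, C 2.24
take B (8 @ 134); take E (39 @ 293); take 13/16 of D → 90.19. Capacity used 60/60.
2 item(s) taken whole; one partial (take 13/16 of D).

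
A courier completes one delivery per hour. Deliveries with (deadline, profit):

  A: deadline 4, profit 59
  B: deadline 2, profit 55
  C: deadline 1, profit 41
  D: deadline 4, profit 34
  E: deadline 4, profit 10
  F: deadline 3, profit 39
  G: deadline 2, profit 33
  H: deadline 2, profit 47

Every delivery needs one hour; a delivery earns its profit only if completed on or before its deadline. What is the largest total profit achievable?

Take jobs in profit order; each goes to the latest open slot no later than its deadline.
By profit: A(d4,59), B(d2,55), H(d2,47), C(d1,41), F(d3,39), D(d4,34), G(d2,33), E(d4,10)
A→slot 4; B→slot 2; H→slot 1; C skipped; F→slot 3; D skipped; G skipped; E skipped.
Profit = 47 + 55 + 39 + 59 = 200

200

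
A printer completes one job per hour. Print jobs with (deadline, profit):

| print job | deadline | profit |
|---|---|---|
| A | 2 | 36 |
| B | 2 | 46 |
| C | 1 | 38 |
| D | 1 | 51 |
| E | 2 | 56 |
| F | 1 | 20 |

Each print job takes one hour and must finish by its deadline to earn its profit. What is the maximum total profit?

107

Sort by profit descending; place each in the latest free slot ≤ its deadline.
Profit order: E=56 D=51 B=46 C=38 A=36 F=20
Assign: E→slot 2, D→slot 1, B skipped, C skipped, A skipped, F skipped.
Slots: [1:D] [2:E]
Profit = 51 + 56 = 107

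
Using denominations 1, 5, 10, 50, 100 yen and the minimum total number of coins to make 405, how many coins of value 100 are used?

4

Greedy: take as many of the largest coin as possible, then repeat with the remainder.
405 − 4×100→5 − 1×5→0
Count of 100: 4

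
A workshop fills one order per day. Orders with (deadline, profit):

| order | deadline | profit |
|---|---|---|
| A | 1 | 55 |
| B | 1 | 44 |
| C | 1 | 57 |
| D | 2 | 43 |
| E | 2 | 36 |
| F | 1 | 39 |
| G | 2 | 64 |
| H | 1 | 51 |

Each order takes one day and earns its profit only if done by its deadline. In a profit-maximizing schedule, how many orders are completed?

2

By profit: G(d2,64), C(d1,57), A(d1,55), H(d1,51), B(d1,44), D(d2,43), F(d1,39), E(d2,36)
G→slot 2; C→slot 1; A skipped; H skipped; B skipped; D skipped; F skipped; E skipped.
2 of 8 scheduled.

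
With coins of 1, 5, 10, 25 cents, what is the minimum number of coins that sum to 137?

Greedy: take as many of the largest coin as possible, then repeat with the remainder.
137 − 5×25→12 − 1×10→2 − 2×1→0
Total coins = 5 + 1 + 2 = 8

8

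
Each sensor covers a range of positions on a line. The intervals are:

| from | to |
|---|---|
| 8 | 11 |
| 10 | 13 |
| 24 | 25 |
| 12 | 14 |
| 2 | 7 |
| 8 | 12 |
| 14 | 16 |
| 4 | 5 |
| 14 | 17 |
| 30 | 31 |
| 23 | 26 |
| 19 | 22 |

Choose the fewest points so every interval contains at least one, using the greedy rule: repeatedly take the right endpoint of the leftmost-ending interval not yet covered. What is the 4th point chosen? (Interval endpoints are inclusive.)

Process intervals by earliest right end; each time one isn't hit yet, stab at its right endpoint.
Sorted: [4,5] [2,7] [8,11] [8,12] [10,13] [12,14] [14,16] [14,17] [19,22] [24,25] [23,26] [30,31]
{[4,5],[2,7]} hit by 5; {[8,11],[8,12],[10,13]} hit by 11; {[12,14],[14,16],[14,17]} hit by 14; {[19,22]} hit by 22; {[24,25],[23,26]} hit by 25; {[30,31]} hit by 31.
Points: 5, 11, 14, 22, 25, 31 (6 total).

22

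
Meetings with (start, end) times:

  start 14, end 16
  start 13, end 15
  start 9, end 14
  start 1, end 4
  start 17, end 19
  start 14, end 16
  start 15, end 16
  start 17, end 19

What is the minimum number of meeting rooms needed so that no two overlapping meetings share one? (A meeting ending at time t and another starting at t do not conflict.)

3

starts: [1, 9, 13, 14, 14, 15, 17, 17]
ends:   [4, 14, 15, 16, 16, 16, 19, 19]
s1→1 e4→0 s9→1 s13→2 e14→1 s14→2 s14→3  — peak 3.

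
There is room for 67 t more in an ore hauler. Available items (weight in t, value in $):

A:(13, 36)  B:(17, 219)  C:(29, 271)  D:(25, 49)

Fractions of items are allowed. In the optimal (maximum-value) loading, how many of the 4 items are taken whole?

Ratios (sorted): B 12.88, C 9.34, A 2.77, D 1.96
take B (17 @ 219); take C (29 @ 271); take A (13 @ 36); take 8/25 of D → 15.68. Capacity used 67/67.
3 item(s) taken whole; one partial (take 8/25 of D).

3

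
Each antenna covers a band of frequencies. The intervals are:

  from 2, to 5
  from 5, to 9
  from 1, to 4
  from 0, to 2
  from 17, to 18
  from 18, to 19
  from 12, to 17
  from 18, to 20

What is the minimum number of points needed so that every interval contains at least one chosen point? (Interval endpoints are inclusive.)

Process intervals by earliest right end; each time one isn't hit yet, stab at its right endpoint.
Sorted: [0,2] [1,4] [2,5] [5,9] [12,17] [17,18] [18,19] [18,20]
{[0,2],[1,4],[2,5]} hit by 2; {[5,9]} hit by 9; {[12,17],[17,18]} hit by 17; {[18,19],[18,20]} hit by 19.
Points: 2, 9, 17, 19 (4 total).

4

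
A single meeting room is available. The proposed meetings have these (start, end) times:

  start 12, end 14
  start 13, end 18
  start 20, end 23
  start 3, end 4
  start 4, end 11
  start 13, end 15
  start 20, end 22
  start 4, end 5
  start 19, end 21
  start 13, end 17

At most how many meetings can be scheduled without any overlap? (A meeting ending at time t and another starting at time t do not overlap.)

4

Sort by end time and greedily take each interval whose start is ≥ the last chosen end.
Sorted by end: (3,4)  (4,5)  (4,11)  (12,14)  (13,15)  (13,17)  (13,18)  (19,21)  (20,22)  (20,23)
take (3,4); take (4,5); take (12,14); skip (13,18); take (19,21); skip (20,22).
Selected 4 meetings.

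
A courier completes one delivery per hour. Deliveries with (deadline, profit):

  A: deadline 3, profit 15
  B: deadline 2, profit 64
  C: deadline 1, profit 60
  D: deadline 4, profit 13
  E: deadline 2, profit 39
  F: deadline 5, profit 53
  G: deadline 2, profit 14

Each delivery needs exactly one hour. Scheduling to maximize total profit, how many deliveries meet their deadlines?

Profit order: B=64 C=60 F=53 E=39 A=15 G=14 D=13
Assign: B→slot 2, C→slot 1, F→slot 5, E skipped, A→slot 3, G skipped, D→slot 4.
Slots: [1:C] [2:B] [3:A] [4:D] [5:F]
5 of 7 scheduled.

5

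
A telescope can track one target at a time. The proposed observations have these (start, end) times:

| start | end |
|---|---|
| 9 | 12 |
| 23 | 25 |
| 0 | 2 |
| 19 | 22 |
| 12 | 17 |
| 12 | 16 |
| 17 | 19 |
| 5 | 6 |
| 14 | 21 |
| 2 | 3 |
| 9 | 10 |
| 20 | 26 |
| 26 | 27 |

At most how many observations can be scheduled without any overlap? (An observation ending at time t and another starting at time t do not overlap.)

Sorted by end: (0,2)  (2,3)  (5,6)  (9,10)  (9,12)  (12,16)  (12,17)  (17,19)  (14,21)  (19,22)  (23,25)  (20,26)  (26,27)
take (0,2); take (2,3); take (5,6); take (9,10); take (12,16); take (17,19); take (19,22); take (23,25); take (26,27).
Selected 9 observations.

9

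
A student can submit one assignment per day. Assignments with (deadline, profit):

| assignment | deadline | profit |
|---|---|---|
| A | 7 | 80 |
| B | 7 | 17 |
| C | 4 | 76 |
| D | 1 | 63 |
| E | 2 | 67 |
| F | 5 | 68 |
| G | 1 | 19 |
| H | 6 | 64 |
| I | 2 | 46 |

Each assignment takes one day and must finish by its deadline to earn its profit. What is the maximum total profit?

435

Sort by profit descending; place each in the latest free slot ≤ its deadline.
Profit order: A=80 C=76 F=68 E=67 H=64 D=63 I=46 G=19 B=17
Assign: A→slot 7, C→slot 4, F→slot 5, E→slot 2, H→slot 6, D→slot 1, I skipped, G skipped, B→slot 3.
Slots: [1:D] [2:E] [3:B] [4:C] [5:F] [6:H] [7:A]
Profit = 63 + 67 + 17 + 76 + 68 + 64 + 80 = 435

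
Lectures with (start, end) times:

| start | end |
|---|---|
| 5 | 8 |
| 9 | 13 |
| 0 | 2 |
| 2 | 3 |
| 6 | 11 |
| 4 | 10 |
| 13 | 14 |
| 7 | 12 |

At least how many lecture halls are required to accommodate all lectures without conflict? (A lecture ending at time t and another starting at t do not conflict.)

Count concurrent intervals with a sweep; the peak is the room count.
starts: [0, 2, 4, 5, 6, 7, 9, 13]
ends:   [2, 3, 8, 10, 11, 12, 13, 14]
s0→1 e2→0 s2→1 e3→0 s4→1 s5→2 s6→3 s7→4  — peak 4.

4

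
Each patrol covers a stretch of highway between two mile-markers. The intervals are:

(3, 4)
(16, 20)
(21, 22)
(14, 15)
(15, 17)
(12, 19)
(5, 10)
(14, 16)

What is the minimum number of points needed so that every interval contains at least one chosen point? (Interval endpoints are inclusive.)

Sorted: [3,4] [5,10] [14,15] [14,16] [15,17] [12,19] [16,20] [21,22]
{[3,4]} hit by 4; {[5,10]} hit by 10; {[14,15],[14,16],[15,17],[12,19]} hit by 15; {[16,20]} hit by 20; {[21,22]} hit by 22.
Points: 4, 10, 15, 20, 22 (5 total).

5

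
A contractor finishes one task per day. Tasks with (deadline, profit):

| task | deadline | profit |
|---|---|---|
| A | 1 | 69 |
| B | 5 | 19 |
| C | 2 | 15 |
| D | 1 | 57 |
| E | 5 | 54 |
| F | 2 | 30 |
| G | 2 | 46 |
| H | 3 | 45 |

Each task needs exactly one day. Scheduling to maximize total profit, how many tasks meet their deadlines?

5

Take jobs in profit order; each goes to the latest open slot no later than its deadline.
Profit order: A=69 D=57 E=54 G=46 H=45 F=30 B=19 C=15
Assign: A→slot 1, D skipped, E→slot 5, G→slot 2, H→slot 3, F skipped, B→slot 4, C skipped.
Slots: [1:A] [2:G] [3:H] [4:B] [5:E]
5 of 8 scheduled.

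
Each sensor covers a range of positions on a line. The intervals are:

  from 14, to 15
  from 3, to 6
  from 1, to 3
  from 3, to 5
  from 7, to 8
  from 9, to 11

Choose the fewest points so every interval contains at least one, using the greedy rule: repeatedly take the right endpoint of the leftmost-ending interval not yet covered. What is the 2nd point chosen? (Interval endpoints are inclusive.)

8

By right end: [1,3]  [3,5]  [3,6]  [7,8]  [9,11]  [14,15]
[1,3] uncovered → point at 3; [7,8] uncovered → point at 8; [9,11] uncovered → point at 11; [14,15] uncovered → point at 15.
Points: 3, 8, 11, 15 (4 total).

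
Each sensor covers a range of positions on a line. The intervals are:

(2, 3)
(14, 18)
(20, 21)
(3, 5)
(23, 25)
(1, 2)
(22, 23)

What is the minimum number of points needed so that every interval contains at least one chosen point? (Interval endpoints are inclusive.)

5

Process intervals by earliest right end; each time one isn't hit yet, stab at its right endpoint.
By right end: [1,2]  [2,3]  [3,5]  [14,18]  [20,21]  [22,23]  [23,25]
[1,2] uncovered → point at 2; [3,5] uncovered → point at 5; [14,18] uncovered → point at 18; [20,21] uncovered → point at 21; [22,23] uncovered → point at 23.
Points: 2, 5, 18, 21, 23 (5 total).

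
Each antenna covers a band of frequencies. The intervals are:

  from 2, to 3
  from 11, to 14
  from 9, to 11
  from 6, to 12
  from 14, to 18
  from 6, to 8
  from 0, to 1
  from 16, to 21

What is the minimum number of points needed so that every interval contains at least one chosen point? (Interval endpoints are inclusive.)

5

Sorted: [0,1] [2,3] [6,8] [9,11] [6,12] [11,14] [14,18] [16,21]
{[0,1]} hit by 1; {[2,3]} hit by 3; {[6,8]} hit by 8; {[9,11],[6,12],[11,14]} hit by 11; {[14,18],[16,21]} hit by 18.
Points: 1, 3, 8, 11, 18 (5 total).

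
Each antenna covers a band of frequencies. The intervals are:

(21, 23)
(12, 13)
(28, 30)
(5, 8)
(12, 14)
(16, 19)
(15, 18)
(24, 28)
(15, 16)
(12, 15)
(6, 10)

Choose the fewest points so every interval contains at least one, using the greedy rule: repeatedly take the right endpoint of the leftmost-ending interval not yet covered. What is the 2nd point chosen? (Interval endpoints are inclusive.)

Sorted: [5,8] [6,10] [12,13] [12,14] [12,15] [15,16] [15,18] [16,19] [21,23] [24,28] [28,30]
{[5,8],[6,10]} hit by 8; {[12,13],[12,14],[12,15]} hit by 13; {[15,16],[15,18],[16,19]} hit by 16; {[21,23]} hit by 23; {[24,28],[28,30]} hit by 28.
Points: 8, 13, 16, 23, 28 (5 total).

13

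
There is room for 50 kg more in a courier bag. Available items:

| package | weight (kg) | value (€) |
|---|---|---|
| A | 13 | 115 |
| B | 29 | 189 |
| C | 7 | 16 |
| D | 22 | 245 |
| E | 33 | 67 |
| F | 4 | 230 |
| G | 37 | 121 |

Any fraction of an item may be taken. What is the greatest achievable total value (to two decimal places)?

661.69

Greedy by value/weight ratio, highest first.
Ratios (sorted): F 57.50, D 11.14, A 8.85, B 6.52, G 3.27, C 2.29, E 2.03
take F (4 @ 230); take D (22 @ 245); take A (13 @ 115); take 11/29 of B → 71.69. Capacity used 50/50.
Total value = 661.69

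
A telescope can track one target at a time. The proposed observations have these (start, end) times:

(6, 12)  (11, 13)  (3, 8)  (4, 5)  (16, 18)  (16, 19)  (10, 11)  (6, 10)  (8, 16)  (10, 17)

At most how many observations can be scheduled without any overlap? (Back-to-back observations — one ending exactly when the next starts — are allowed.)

Sort by end time and greedily take each interval whose start is ≥ the last chosen end.
By end time: (4,5), (3,8), (6,10), (10,11), (6,12), (11,13), (8,16), (10,17), (16,18), (16,19).
Pick (4,5); next start ≥ 5 → (6,10); next start ≥ 10 → (10,11); next start ≥ 11 → (11,13); next start ≥ 13 → (16,18).
Selected 5 observations.

5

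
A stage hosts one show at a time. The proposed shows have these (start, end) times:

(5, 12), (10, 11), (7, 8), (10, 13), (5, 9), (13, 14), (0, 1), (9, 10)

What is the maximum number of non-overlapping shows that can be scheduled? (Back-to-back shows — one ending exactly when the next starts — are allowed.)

Order by finish time; keep every interval that doesn't clash with the previous kept one.
Sorted by end: (0,1)  (7,8)  (5,9)  (9,10)  (10,11)  (5,12)  (10,13)  (13,14)
take (0,1); take (7,8); skip (5,9); take (9,10); take (10,11); take (13,14).
Selected 5 shows.

5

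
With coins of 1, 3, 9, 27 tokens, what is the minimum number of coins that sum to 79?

7

79 − 2×27→25 − 2×9→7 − 2×3→1 − 1×1→0
Total coins = 2 + 2 + 2 + 1 = 7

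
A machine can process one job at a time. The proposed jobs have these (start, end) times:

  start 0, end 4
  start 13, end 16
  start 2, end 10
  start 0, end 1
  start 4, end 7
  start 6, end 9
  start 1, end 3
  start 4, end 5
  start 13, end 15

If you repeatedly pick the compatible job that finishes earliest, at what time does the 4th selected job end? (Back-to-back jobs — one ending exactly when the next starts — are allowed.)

9

Sort by end time and greedily take each interval whose start is ≥ the last chosen end.
Sorted by end: (0,1)  (1,3)  (0,4)  (4,5)  (4,7)  (6,9)  (2,10)  (13,15)  (13,16)
take (0,1); take (1,3); skip (0,4); take (4,5); take (6,9); skip (2,10); take (13,15); skip (13,16).
Selected: (0,1) (1,3) (4,5) (6,9) (13,15)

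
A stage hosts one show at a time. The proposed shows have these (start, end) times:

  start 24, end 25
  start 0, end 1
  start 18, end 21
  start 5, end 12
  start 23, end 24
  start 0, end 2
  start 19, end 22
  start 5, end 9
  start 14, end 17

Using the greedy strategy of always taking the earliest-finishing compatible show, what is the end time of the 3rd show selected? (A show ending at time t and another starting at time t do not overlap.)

Order by finish time; keep every interval that doesn't clash with the previous kept one.
By end time: (0,1), (0,2), (5,9), (5,12), (14,17), (18,21), (19,22), (23,24), (24,25).
Pick (0,1); next start ≥ 1 → (5,9); next start ≥ 9 → (14,17); next start ≥ 17 → (18,21); next start ≥ 21 → (23,24); next start ≥ 24 → (24,25).
Selected: (0,1) (5,9) (14,17) (18,21) (23,24) (24,25)

17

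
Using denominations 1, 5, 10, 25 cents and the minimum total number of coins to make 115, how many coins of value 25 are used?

115 = 4×25 + 1×10 + 1×5
Count of 25: 4

4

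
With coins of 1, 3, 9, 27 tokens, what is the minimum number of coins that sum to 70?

6

70 − 2×27→16 − 1×9→7 − 2×3→1 − 1×1→0
Total coins = 2 + 1 + 2 + 1 = 6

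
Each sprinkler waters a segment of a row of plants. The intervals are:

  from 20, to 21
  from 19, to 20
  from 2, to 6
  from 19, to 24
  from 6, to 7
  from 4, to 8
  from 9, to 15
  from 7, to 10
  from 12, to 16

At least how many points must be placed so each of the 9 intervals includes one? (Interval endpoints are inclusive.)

Sort by right endpoint; whenever an interval is uncovered, place a point at its right end.
Sorted: [2,6] [6,7] [4,8] [7,10] [9,15] [12,16] [19,20] [20,21] [19,24]
{[2,6],[6,7],[4,8]} hit by 6; {[7,10],[9,15]} hit by 10; {[12,16]} hit by 16; {[19,20],[20,21],[19,24]} hit by 20.
Points: 6, 10, 16, 20 (4 total).

4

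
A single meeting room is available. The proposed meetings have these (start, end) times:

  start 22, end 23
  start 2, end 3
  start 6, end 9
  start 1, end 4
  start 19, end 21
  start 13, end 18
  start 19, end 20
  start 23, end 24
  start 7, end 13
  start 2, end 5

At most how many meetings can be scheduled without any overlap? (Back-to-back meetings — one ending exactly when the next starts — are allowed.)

6

Greedy by earliest finish: after sorting by end time, pick each interval compatible with the last pick.
Sorted by end: (2,3)  (1,4)  (2,5)  (6,9)  (7,13)  (13,18)  (19,20)  (19,21)  (22,23)  (23,24)
take (2,3); skip (2,5); take (6,9); skip (7,13); take (13,18); take (19,20); skip (19,21); take (22,23); take (23,24).
Selected 6 meetings.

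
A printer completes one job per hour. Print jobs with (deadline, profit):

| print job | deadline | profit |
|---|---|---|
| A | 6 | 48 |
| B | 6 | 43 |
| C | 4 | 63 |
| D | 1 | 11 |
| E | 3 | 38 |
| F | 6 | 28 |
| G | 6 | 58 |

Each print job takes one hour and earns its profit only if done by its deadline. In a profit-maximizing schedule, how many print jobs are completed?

Sort by profit descending; place each in the latest free slot ≤ its deadline.
By profit: C(d4,63), G(d6,58), A(d6,48), B(d6,43), E(d3,38), F(d6,28), D(d1,11)
C→slot 4; G→slot 6; A→slot 5; B→slot 3; E→slot 2; F→slot 1; D skipped.
6 of 7 scheduled.

6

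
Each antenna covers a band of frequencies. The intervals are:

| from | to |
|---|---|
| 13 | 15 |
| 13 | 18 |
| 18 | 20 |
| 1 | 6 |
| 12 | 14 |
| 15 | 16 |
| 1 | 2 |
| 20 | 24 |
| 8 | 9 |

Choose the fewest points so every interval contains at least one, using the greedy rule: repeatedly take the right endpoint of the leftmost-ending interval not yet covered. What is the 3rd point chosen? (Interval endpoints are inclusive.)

Sorted: [1,2] [1,6] [8,9] [12,14] [13,15] [15,16] [13,18] [18,20] [20,24]
{[1,2],[1,6]} hit by 2; {[8,9]} hit by 9; {[12,14],[13,15]} hit by 14; {[15,16],[13,18]} hit by 16; {[18,20],[20,24]} hit by 20.
Points: 2, 9, 14, 16, 20 (5 total).

14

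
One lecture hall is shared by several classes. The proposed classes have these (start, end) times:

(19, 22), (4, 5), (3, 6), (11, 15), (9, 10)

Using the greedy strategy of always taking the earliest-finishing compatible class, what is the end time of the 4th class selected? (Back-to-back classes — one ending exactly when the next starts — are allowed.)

Sorted by end: (4,5)  (3,6)  (9,10)  (11,15)  (19,22)
take (4,5); skip (3,6); take (9,10); take (11,15); take (19,22).
Selected: (4,5) (9,10) (11,15) (19,22)

22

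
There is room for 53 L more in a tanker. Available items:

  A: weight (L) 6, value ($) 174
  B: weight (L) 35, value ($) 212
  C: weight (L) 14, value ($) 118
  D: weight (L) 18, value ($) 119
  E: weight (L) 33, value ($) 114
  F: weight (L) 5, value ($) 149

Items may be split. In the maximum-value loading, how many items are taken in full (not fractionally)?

Greedy by value/weight ratio, highest first.
Ratios (sorted): F 29.80, A 29.00, C 8.43, D 6.61, B 6.06, E 3.45
take F (5 @ 149); take A (6 @ 174); take C (14 @ 118); take D (18 @ 119); take 10/35 of B → 60.57. Capacity used 53/53.
4 item(s) taken whole; one partial (take 10/35 of B).

4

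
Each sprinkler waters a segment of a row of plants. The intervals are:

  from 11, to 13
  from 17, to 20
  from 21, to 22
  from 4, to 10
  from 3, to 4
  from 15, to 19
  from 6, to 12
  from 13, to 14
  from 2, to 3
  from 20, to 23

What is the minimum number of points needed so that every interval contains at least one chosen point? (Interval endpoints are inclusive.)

By right end: [2,3]  [3,4]  [4,10]  [6,12]  [11,13]  [13,14]  [15,19]  [17,20]  [21,22]  [20,23]
[2,3] uncovered → point at 3; [4,10] uncovered → point at 10; [11,13] uncovered → point at 13; [15,19] uncovered → point at 19; [21,22] uncovered → point at 22.
Points: 3, 10, 13, 19, 22 (5 total).

5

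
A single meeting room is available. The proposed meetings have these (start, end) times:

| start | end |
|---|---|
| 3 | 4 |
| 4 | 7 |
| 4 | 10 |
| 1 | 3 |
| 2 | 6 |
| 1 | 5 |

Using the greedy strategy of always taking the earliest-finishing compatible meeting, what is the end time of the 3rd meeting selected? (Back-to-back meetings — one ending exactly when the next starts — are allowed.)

Greedy by earliest finish: after sorting by end time, pick each interval compatible with the last pick.
Sorted by end: (1,3)  (3,4)  (1,5)  (2,6)  (4,7)  (4,10)
take (1,3); take (3,4); take (4,7).
Selected: (1,3) (3,4) (4,7)

7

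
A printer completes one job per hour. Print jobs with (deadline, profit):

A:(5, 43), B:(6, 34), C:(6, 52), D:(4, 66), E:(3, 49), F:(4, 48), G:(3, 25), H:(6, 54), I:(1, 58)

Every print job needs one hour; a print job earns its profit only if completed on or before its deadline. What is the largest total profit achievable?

Take jobs in profit order; each goes to the latest open slot no later than its deadline.
By profit: D(d4,66), I(d1,58), H(d6,54), C(d6,52), E(d3,49), F(d4,48), A(d5,43), B(d6,34), G(d3,25)
D→slot 4; I→slot 1; H→slot 6; C→slot 5; E→slot 3; F→slot 2; A skipped; B skipped; G skipped.
Profit = 58 + 48 + 49 + 66 + 52 + 54 = 327

327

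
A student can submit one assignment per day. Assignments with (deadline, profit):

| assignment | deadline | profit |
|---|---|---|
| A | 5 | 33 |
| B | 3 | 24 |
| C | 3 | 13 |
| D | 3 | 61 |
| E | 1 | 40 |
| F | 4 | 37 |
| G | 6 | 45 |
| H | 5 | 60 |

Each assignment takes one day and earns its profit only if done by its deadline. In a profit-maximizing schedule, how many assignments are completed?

6

Take jobs in profit order; each goes to the latest open slot no later than its deadline.
Profit order: D=61 H=60 G=45 E=40 F=37 A=33 B=24 C=13
Assign: D→slot 3, H→slot 5, G→slot 6, E→slot 1, F→slot 4, A→slot 2, B skipped, C skipped.
Slots: [1:E] [2:A] [3:D] [4:F] [5:H] [6:G]
6 of 8 scheduled.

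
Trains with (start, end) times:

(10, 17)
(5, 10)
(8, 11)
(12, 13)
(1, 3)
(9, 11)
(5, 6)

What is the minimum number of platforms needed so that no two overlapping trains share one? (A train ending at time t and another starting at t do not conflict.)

3

Count concurrent intervals with a sweep; the peak is the room count.
starts: [1, 5, 5, 8, 9, 10, 12]
ends:   [3, 6, 10, 11, 11, 13, 17]
s1→1 e3→0 s5→1 s5→2 e6→1 s8→2 s9→3  — peak 3.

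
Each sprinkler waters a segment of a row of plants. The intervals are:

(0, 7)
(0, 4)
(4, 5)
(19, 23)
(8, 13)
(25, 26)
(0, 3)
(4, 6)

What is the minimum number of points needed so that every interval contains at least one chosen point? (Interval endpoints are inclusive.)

Sort by right endpoint; whenever an interval is uncovered, place a point at its right end.
By right end: [0,3]  [0,4]  [4,5]  [4,6]  [0,7]  [8,13]  [19,23]  [25,26]
[0,3] uncovered → point at 3; [4,5] uncovered → point at 5; [8,13] uncovered → point at 13; [19,23] uncovered → point at 23; [25,26] uncovered → point at 26.
Points: 3, 5, 13, 23, 26 (5 total).

5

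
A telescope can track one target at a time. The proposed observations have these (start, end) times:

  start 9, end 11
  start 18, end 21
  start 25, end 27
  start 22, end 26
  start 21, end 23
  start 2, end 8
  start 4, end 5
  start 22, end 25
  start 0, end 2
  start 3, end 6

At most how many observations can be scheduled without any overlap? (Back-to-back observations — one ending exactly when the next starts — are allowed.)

6

Greedy by earliest finish: after sorting by end time, pick each interval compatible with the last pick.
Sorted by end: (0,2)  (4,5)  (3,6)  (2,8)  (9,11)  (18,21)  (21,23)  (22,25)  (22,26)  (25,27)
take (0,2); take (4,5); take (9,11); take (18,21); take (21,23); take (25,27).
Selected 6 observations.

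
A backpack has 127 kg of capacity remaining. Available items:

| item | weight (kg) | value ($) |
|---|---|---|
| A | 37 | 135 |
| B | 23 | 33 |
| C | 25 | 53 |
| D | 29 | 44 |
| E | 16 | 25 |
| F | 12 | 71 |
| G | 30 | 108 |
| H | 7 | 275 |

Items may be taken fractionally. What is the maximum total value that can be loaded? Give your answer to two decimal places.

667.00

Ratios (sorted): H 39.29, F 5.92, A 3.65, G 3.60, C 2.12, E 1.56, D 1.52, B 1.43
take H (7 @ 275); take F (12 @ 71); take A (37 @ 135); take G (30 @ 108); take C (25 @ 53); take E (16 @ 25). Capacity used 127/127.
Total value = 667.00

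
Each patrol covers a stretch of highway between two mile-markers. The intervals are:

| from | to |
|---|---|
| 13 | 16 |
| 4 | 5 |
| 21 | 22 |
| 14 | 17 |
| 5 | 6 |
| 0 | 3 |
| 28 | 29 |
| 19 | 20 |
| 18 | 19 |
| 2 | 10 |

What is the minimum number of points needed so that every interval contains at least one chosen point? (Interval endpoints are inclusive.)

6

Sorted: [0,3] [4,5] [5,6] [2,10] [13,16] [14,17] [18,19] [19,20] [21,22] [28,29]
{[0,3]} hit by 3; {[4,5],[5,6],[2,10]} hit by 5; {[13,16],[14,17]} hit by 16; {[18,19],[19,20]} hit by 19; {[21,22]} hit by 22; {[28,29]} hit by 29.
Points: 3, 5, 16, 19, 22, 29 (6 total).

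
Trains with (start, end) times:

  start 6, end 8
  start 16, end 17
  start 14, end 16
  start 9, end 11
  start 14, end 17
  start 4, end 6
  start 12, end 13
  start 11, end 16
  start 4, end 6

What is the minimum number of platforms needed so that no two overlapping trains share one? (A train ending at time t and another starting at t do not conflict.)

The answer is the maximum number of intervals overlapping at any instant.
Events (time:±→running): 4:+→1 4:+→2 6:-→1 6:-→0 6:+→1 8:-→0 9:+→1 11:-→0 11:+→1 12:+→2 13:-→1 14:+→2 14:+→3 … peak 3.

3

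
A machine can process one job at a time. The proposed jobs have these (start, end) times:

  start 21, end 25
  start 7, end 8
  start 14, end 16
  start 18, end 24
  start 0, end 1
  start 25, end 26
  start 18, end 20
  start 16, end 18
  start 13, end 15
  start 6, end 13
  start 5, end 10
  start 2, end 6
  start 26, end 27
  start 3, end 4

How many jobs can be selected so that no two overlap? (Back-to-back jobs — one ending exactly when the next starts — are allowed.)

By end time: (0,1), (3,4), (2,6), (7,8), (5,10), (6,13), (13,15), (14,16), (16,18), (18,20), (18,24), (21,25), (25,26), (26,27).
Pick (0,1); next start ≥ 1 → (3,4); next start ≥ 4 → (7,8); next start ≥ 8 → (13,15); next start ≥ 15 → (16,18); next start ≥ 18 → (18,20); next start ≥ 20 → (21,25); next start ≥ 25 → (25,26); next start ≥ 26 → (26,27).
Selected 9 jobs.

9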